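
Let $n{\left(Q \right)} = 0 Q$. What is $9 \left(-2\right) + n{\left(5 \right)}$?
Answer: $-18$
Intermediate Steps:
$n{\left(Q \right)} = 0$
$9 \left(-2\right) + n{\left(5 \right)} = 9 \left(-2\right) + 0 = -18 + 0 = -18$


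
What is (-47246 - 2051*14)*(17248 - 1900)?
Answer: -1165834080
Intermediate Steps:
(-47246 - 2051*14)*(17248 - 1900) = (-47246 - 28714)*15348 = -75960*15348 = -1165834080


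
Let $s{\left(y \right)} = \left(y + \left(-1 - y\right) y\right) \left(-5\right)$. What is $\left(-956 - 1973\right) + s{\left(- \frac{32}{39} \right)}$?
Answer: $- \frac{4449889}{1521} \approx -2925.6$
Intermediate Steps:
$s{\left(y \right)} = - 5 y - 5 y \left(-1 - y\right)$ ($s{\left(y \right)} = \left(y + y \left(-1 - y\right)\right) \left(-5\right) = - 5 y - 5 y \left(-1 - y\right)$)
$\left(-956 - 1973\right) + s{\left(- \frac{32}{39} \right)} = \left(-956 - 1973\right) + 5 \left(- \frac{32}{39}\right)^{2} = -2929 + 5 \left(\left(-32\right) \frac{1}{39}\right)^{2} = -2929 + 5 \left(- \frac{32}{39}\right)^{2} = -2929 + 5 \cdot \frac{1024}{1521} = -2929 + \frac{5120}{1521} = - \frac{4449889}{1521}$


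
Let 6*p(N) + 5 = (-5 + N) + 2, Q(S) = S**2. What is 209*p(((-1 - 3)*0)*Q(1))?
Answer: -836/3 ≈ -278.67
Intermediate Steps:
p(N) = -4/3 + N/6 (p(N) = -5/6 + ((-5 + N) + 2)/6 = -5/6 + (-3 + N)/6 = -5/6 + (-1/2 + N/6) = -4/3 + N/6)
209*p(((-1 - 3)*0)*Q(1)) = 209*(-4/3 + (((-1 - 3)*0)*1**2)/6) = 209*(-4/3 + (-4*0*1)/6) = 209*(-4/3 + (0*1)/6) = 209*(-4/3 + (1/6)*0) = 209*(-4/3 + 0) = 209*(-4/3) = -836/3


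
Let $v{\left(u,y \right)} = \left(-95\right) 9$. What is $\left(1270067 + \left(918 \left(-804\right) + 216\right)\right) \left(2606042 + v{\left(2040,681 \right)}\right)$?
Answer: $1386509178457$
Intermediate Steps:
$v{\left(u,y \right)} = -855$
$\left(1270067 + \left(918 \left(-804\right) + 216\right)\right) \left(2606042 + v{\left(2040,681 \right)}\right) = \left(1270067 + \left(918 \left(-804\right) + 216\right)\right) \left(2606042 - 855\right) = \left(1270067 + \left(-738072 + 216\right)\right) 2605187 = \left(1270067 - 737856\right) 2605187 = 532211 \cdot 2605187 = 1386509178457$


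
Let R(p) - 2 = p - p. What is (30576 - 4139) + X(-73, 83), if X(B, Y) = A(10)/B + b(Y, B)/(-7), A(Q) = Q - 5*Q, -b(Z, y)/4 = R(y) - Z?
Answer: 13485935/511 ≈ 26391.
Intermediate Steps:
R(p) = 2 (R(p) = 2 + (p - p) = 2 + 0 = 2)
b(Z, y) = -8 + 4*Z (b(Z, y) = -4*(2 - Z) = -8 + 4*Z)
A(Q) = -4*Q
X(B, Y) = 8/7 - 40/B - 4*Y/7 (X(B, Y) = (-4*10)/B + (-8 + 4*Y)/(-7) = -40/B + (-8 + 4*Y)*(-⅐) = -40/B + (8/7 - 4*Y/7) = 8/7 - 40/B - 4*Y/7)
(30576 - 4139) + X(-73, 83) = (30576 - 4139) + (4/7)*(-70 - 73*(2 - 1*83))/(-73) = 26437 + (4/7)*(-1/73)*(-70 - 73*(2 - 83)) = 26437 + (4/7)*(-1/73)*(-70 - 73*(-81)) = 26437 + (4/7)*(-1/73)*(-70 + 5913) = 26437 + (4/7)*(-1/73)*5843 = 26437 - 23372/511 = 13485935/511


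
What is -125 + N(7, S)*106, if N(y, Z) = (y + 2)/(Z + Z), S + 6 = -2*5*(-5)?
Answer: -5023/44 ≈ -114.16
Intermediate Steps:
S = 44 (S = -6 - 2*5*(-5) = -6 - 10*(-5) = -6 + 50 = 44)
N(y, Z) = (2 + y)/(2*Z) (N(y, Z) = (2 + y)/((2*Z)) = (2 + y)*(1/(2*Z)) = (2 + y)/(2*Z))
-125 + N(7, S)*106 = -125 + ((½)*(2 + 7)/44)*106 = -125 + ((½)*(1/44)*9)*106 = -125 + (9/88)*106 = -125 + 477/44 = -5023/44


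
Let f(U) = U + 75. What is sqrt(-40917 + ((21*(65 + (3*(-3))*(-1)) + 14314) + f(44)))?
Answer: 3*I*sqrt(2770) ≈ 157.89*I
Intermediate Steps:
f(U) = 75 + U
sqrt(-40917 + ((21*(65 + (3*(-3))*(-1)) + 14314) + f(44))) = sqrt(-40917 + ((21*(65 + (3*(-3))*(-1)) + 14314) + (75 + 44))) = sqrt(-40917 + ((21*(65 - 9*(-1)) + 14314) + 119)) = sqrt(-40917 + ((21*(65 + 9) + 14314) + 119)) = sqrt(-40917 + ((21*74 + 14314) + 119)) = sqrt(-40917 + ((1554 + 14314) + 119)) = sqrt(-40917 + (15868 + 119)) = sqrt(-40917 + 15987) = sqrt(-24930) = 3*I*sqrt(2770)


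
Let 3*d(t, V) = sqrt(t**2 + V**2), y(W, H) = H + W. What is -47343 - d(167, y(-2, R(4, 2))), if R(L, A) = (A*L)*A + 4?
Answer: -47343 - sqrt(28213)/3 ≈ -47399.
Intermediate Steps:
R(L, A) = 4 + L*A**2 (R(L, A) = L*A**2 + 4 = 4 + L*A**2)
d(t, V) = sqrt(V**2 + t**2)/3 (d(t, V) = sqrt(t**2 + V**2)/3 = sqrt(V**2 + t**2)/3)
-47343 - d(167, y(-2, R(4, 2))) = -47343 - sqrt(((4 + 4*2**2) - 2)**2 + 167**2)/3 = -47343 - sqrt(((4 + 4*4) - 2)**2 + 27889)/3 = -47343 - sqrt(((4 + 16) - 2)**2 + 27889)/3 = -47343 - sqrt((20 - 2)**2 + 27889)/3 = -47343 - sqrt(18**2 + 27889)/3 = -47343 - sqrt(324 + 27889)/3 = -47343 - sqrt(28213)/3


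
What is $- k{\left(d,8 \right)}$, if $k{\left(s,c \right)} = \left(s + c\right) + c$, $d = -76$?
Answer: $60$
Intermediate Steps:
$k{\left(s,c \right)} = s + 2 c$ ($k{\left(s,c \right)} = \left(c + s\right) + c = s + 2 c$)
$- k{\left(d,8 \right)} = - (-76 + 2 \cdot 8) = - (-76 + 16) = \left(-1\right) \left(-60\right) = 60$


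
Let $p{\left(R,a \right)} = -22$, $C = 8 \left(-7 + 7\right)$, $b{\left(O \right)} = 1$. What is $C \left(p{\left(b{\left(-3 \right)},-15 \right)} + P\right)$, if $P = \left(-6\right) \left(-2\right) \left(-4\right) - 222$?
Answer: $0$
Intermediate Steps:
$C = 0$ ($C = 8 \cdot 0 = 0$)
$P = -270$ ($P = 12 \left(-4\right) - 222 = -48 - 222 = -270$)
$C \left(p{\left(b{\left(-3 \right)},-15 \right)} + P\right) = 0 \left(-22 - 270\right) = 0 \left(-292\right) = 0$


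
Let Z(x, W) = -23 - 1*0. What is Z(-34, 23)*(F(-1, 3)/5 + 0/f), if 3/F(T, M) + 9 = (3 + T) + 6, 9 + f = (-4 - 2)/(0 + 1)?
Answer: 69/5 ≈ 13.800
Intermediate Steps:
Z(x, W) = -23 (Z(x, W) = -23 + 0 = -23)
f = -15 (f = -9 + (-4 - 2)/(0 + 1) = -9 - 6/1 = -9 - 6*1 = -9 - 6 = -15)
F(T, M) = 3/T (F(T, M) = 3/(-9 + ((3 + T) + 6)) = 3/(-9 + (9 + T)) = 3/T)
Z(-34, 23)*(F(-1, 3)/5 + 0/f) = -23*((3/(-1))/5 + 0/(-15)) = -23*((3*(-1))*(⅕) + 0*(-1/15)) = -23*(-3*⅕ + 0) = -23*(-⅗ + 0) = -23*(-⅗) = 69/5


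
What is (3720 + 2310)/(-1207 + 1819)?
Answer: 335/34 ≈ 9.8529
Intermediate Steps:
(3720 + 2310)/(-1207 + 1819) = 6030/612 = 6030*(1/612) = 335/34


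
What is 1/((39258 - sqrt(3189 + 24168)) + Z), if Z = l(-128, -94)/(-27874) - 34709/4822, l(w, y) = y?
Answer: 177272587549933041782/6957968267470113136557997 + 4516406379357796*sqrt(27357)/6957968267470113136557997 ≈ 2.5585e-5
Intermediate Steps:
Z = -483512699/67204214 (Z = -94/(-27874) - 34709/4822 = -94*(-1/27874) - 34709*1/4822 = 47/13937 - 34709/4822 = -483512699/67204214 ≈ -7.1947)
1/((39258 - sqrt(3189 + 24168)) + Z) = 1/((39258 - sqrt(3189 + 24168)) - 483512699/67204214) = 1/((39258 - sqrt(27357)) - 483512699/67204214) = 1/(2637819520513/67204214 - sqrt(27357))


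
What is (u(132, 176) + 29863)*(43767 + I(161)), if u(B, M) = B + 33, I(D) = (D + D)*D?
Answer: 2870947052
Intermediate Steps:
I(D) = 2*D**2 (I(D) = (2*D)*D = 2*D**2)
u(B, M) = 33 + B
(u(132, 176) + 29863)*(43767 + I(161)) = ((33 + 132) + 29863)*(43767 + 2*161**2) = (165 + 29863)*(43767 + 2*25921) = 30028*(43767 + 51842) = 30028*95609 = 2870947052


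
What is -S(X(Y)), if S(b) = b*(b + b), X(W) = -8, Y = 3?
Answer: -128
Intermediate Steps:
S(b) = 2*b**2 (S(b) = b*(2*b) = 2*b**2)
-S(X(Y)) = -2*(-8)**2 = -2*64 = -1*128 = -128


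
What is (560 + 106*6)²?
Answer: 1430416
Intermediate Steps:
(560 + 106*6)² = (560 + 636)² = 1196² = 1430416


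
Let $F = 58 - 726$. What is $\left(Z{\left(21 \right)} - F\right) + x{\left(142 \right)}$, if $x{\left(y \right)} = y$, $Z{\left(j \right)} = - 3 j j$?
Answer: $-513$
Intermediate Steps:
$Z{\left(j \right)} = - 3 j^{2}$
$F = -668$ ($F = 58 - 726 = -668$)
$\left(Z{\left(21 \right)} - F\right) + x{\left(142 \right)} = \left(- 3 \cdot 21^{2} - -668\right) + 142 = \left(\left(-3\right) 441 + 668\right) + 142 = \left(-1323 + 668\right) + 142 = -655 + 142 = -513$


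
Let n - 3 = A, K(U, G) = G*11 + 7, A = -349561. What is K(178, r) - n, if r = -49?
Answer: 349026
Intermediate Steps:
K(U, G) = 7 + 11*G (K(U, G) = 11*G + 7 = 7 + 11*G)
n = -349558 (n = 3 - 349561 = -349558)
K(178, r) - n = (7 + 11*(-49)) - 1*(-349558) = (7 - 539) + 349558 = -532 + 349558 = 349026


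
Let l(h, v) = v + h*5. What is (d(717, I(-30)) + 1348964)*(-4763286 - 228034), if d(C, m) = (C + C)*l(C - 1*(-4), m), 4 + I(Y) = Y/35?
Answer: -227509267076240/7 ≈ -3.2501e+13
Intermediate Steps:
l(h, v) = v + 5*h
I(Y) = -4 + Y/35
d(C, m) = 2*C*(20 + m + 5*C) (d(C, m) = (C + C)*(m + 5*(C - 1*(-4))) = (2*C)*(m + 5*(C + 4)) = (2*C)*(m + 5*(4 + C)) = (2*C)*(m + (20 + 5*C)) = (2*C)*(20 + m + 5*C) = 2*C*(20 + m + 5*C))
(d(717, I(-30)) + 1348964)*(-4763286 - 228034) = (2*717*(20 + (-4 + (1/35)*(-30)) + 5*717) + 1348964)*(-4763286 - 228034) = (2*717*(20 + (-4 - 6/7) + 3585) + 1348964)*(-4991320) = (2*717*(20 - 34/7 + 3585) + 1348964)*(-4991320) = (2*717*(25201/7) + 1348964)*(-4991320) = (36138234/7 + 1348964)*(-4991320) = (45580982/7)*(-4991320) = -227509267076240/7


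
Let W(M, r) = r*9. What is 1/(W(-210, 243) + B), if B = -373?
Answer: 1/1814 ≈ 0.00055127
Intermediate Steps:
W(M, r) = 9*r
1/(W(-210, 243) + B) = 1/(9*243 - 373) = 1/(2187 - 373) = 1/1814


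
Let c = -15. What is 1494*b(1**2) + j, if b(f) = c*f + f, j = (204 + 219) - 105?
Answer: -20598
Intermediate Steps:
j = 318 (j = 423 - 105 = 318)
b(f) = -14*f (b(f) = -15*f + f = -14*f)
1494*b(1**2) + j = 1494*(-14*1**2) + 318 = 1494*(-14*1) + 318 = 1494*(-14) + 318 = -20916 + 318 = -20598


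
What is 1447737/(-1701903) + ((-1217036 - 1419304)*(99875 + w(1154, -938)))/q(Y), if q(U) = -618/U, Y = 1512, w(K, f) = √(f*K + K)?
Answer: 37641966275090584363/58432003 + 664357680*I*√1081298/103 ≈ 6.442e+11 + 6.7071e+9*I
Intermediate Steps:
w(K, f) = √(K + K*f) (w(K, f) = √(K*f + K) = √(K + K*f))
1447737/(-1701903) + ((-1217036 - 1419304)*(99875 + w(1154, -938)))/q(Y) = 1447737/(-1701903) + ((-1217036 - 1419304)*(99875 + √(1154*(1 - 938))))/((-618/1512)) = 1447737*(-1/1701903) + (-2636340*(99875 + √(1154*(-937))))/((-618*1/1512)) = -482579/567301 + (-2636340*(99875 + √(-1081298)))/(-103/252) = -482579/567301 - 2636340*(99875 + I*√1081298)*(-252/103) = -482579/567301 + (-263304457500 - 2636340*I*√1081298)*(-252/103) = -482579/567301 + (66352723290000/103 + 664357680*I*√1081298/103) = 37641966275090584363/58432003 + 664357680*I*√1081298/103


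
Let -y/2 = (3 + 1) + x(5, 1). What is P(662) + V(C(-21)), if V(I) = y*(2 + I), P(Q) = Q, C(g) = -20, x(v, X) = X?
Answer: 842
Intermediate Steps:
y = -10 (y = -2*((3 + 1) + 1) = -2*(4 + 1) = -2*5 = -10)
V(I) = -20 - 10*I (V(I) = -10*(2 + I) = -20 - 10*I)
P(662) + V(C(-21)) = 662 + (-20 - 10*(-20)) = 662 + (-20 + 200) = 662 + 180 = 842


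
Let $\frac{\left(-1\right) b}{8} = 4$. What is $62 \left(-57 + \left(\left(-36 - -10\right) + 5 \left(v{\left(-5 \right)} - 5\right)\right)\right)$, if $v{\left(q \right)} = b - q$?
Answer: $-15066$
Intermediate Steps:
$b = -32$ ($b = \left(-8\right) 4 = -32$)
$v{\left(q \right)} = -32 - q$
$62 \left(-57 + \left(\left(-36 - -10\right) + 5 \left(v{\left(-5 \right)} - 5\right)\right)\right) = 62 \left(-57 + \left(\left(-36 - -10\right) + 5 \left(\left(-32 - -5\right) - 5\right)\right)\right) = 62 \left(-57 + \left(\left(-36 + 10\right) + 5 \left(\left(-32 + 5\right) - 5\right)\right)\right) = 62 \left(-57 + \left(-26 + 5 \left(-27 - 5\right)\right)\right) = 62 \left(-57 + \left(-26 + 5 \left(-32\right)\right)\right) = 62 \left(-57 - 186\right) = 62 \left(-243\right) = -15066$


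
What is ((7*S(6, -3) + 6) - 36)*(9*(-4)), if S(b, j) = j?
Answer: 1836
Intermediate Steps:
((7*S(6, -3) + 6) - 36)*(9*(-4)) = ((7*(-3) + 6) - 36)*(9*(-4)) = ((-21 + 6) - 36)*(-36) = (-15 - 36)*(-36) = -51*(-36) = 1836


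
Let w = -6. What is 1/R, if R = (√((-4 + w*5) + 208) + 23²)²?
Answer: (529 + √174)⁻² ≈ 3.4017e-6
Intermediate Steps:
R = (529 + √174)² (R = (√((-4 - 6*5) + 208) + 23²)² = (√((-4 - 30) + 208) + 529)² = (√(-34 + 208) + 529)² = (√174 + 529)² = (529 + √174)² ≈ 2.9397e+5)
1/R = 1/((529 + √174)²) = (529 + √174)⁻²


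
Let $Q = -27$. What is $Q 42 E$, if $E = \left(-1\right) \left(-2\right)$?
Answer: $-2268$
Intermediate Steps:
$E = 2$
$Q 42 E = \left(-27\right) 42 \cdot 2 = \left(-1134\right) 2 = -2268$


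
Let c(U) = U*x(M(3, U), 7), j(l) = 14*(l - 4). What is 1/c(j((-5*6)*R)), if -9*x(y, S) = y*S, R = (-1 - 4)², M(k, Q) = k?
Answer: 3/73892 ≈ 4.0600e-5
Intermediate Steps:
R = 25 (R = (-5)² = 25)
x(y, S) = -S*y/9 (x(y, S) = -y*S/9 = -S*y/9)
j(l) = -56 + 14*l (j(l) = 14*(-4 + l) = -56 + 14*l)
c(U) = -7*U/3 (c(U) = U*(-⅑*7*3) = U*(-7/3) = -7*U/3)
1/c(j((-5*6)*R)) = 1/(-7*(-56 + 14*(-5*6*25))/3) = 1/(-7*(-56 + 14*(-30*25))/3) = 1/(-7*(-56 + 14*(-750))/3) = 1/(-7*(-56 - 10500)/3) = 1/(-7/3*(-10556)) = 1/(73892/3) = 3/73892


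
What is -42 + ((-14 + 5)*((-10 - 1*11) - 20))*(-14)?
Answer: -5208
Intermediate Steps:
-42 + ((-14 + 5)*((-10 - 1*11) - 20))*(-14) = -42 - 9*((-10 - 11) - 20)*(-14) = -42 - 9*(-21 - 20)*(-14) = -42 - 9*(-41)*(-14) = -42 + 369*(-14) = -42 - 5166 = -5208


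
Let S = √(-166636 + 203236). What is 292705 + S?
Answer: 292705 + 10*√366 ≈ 2.9290e+5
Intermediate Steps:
S = 10*√366 (S = √36600 = 10*√366 ≈ 191.31)
292705 + S = 292705 + 10*√366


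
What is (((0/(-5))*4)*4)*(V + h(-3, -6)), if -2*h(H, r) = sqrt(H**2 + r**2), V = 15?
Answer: 0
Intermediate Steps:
h(H, r) = -sqrt(H**2 + r**2)/2
(((0/(-5))*4)*4)*(V + h(-3, -6)) = (((0/(-5))*4)*4)*(15 - sqrt((-3)**2 + (-6)**2)/2) = (((0*(-1/5))*4)*4)*(15 - sqrt(9 + 36)/2) = ((0*4)*4)*(15 - 3*sqrt(5)/2) = (0*4)*(15 - 3*sqrt(5)/2) = 0*(15 - 3*sqrt(5)/2) = 0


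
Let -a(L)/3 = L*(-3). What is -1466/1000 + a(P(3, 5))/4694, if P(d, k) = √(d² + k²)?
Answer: -733/500 + 9*√34/4694 ≈ -1.4548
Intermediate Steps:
a(L) = 9*L (a(L) = -3*L*(-3) = -(-9)*L = 9*L)
-1466/1000 + a(P(3, 5))/4694 = -1466/1000 + (9*√(3² + 5²))/4694 = -1466*1/1000 + (9*√(9 + 25))*(1/4694) = -733/500 + (9*√34)*(1/4694) = -733/500 + 9*√34/4694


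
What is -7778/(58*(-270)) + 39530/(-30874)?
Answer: -94725457/120871710 ≈ -0.78369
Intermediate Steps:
-7778/(58*(-270)) + 39530/(-30874) = -7778/(-15660) + 39530*(-1/30874) = -7778*(-1/15660) - 19765/15437 = 3889/7830 - 19765/15437 = -94725457/120871710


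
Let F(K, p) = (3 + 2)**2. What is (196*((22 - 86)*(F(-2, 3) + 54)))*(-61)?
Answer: 60449536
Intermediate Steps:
F(K, p) = 25 (F(K, p) = 5**2 = 25)
(196*((22 - 86)*(F(-2, 3) + 54)))*(-61) = (196*((22 - 86)*(25 + 54)))*(-61) = (196*(-64*79))*(-61) = (196*(-5056))*(-61) = -990976*(-61) = 60449536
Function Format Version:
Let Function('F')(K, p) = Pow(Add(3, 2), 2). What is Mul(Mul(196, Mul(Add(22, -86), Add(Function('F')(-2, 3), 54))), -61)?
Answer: 60449536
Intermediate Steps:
Function('F')(K, p) = 25 (Function('F')(K, p) = Pow(5, 2) = 25)
Mul(Mul(196, Mul(Add(22, -86), Add(Function('F')(-2, 3), 54))), -61) = Mul(Mul(196, Mul(Add(22, -86), Add(25, 54))), -61) = Mul(Mul(196, Mul(-64, 79)), -61) = Mul(Mul(196, -5056), -61) = Mul(-990976, -61) = 60449536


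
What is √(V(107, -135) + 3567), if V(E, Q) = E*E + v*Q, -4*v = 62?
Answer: √68434/2 ≈ 130.80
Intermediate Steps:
v = -31/2 (v = -¼*62 = -31/2 ≈ -15.500)
V(E, Q) = E² - 31*Q/2 (V(E, Q) = E*E - 31*Q/2 = E² - 31*Q/2)
√(V(107, -135) + 3567) = √((107² - 31/2*(-135)) + 3567) = √((11449 + 4185/2) + 3567) = √(27083/2 + 3567) = √(34217/2) = √68434/2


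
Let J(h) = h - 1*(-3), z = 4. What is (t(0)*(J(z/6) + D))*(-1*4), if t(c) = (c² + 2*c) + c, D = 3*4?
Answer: 0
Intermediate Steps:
D = 12
t(c) = c² + 3*c
J(h) = 3 + h (J(h) = h + 3 = 3 + h)
(t(0)*(J(z/6) + D))*(-1*4) = ((0*(3 + 0))*((3 + 4/6) + 12))*(-1*4) = ((0*3)*((3 + 4*(⅙)) + 12))*(-4) = (0*((3 + ⅔) + 12))*(-4) = (0*(11/3 + 12))*(-4) = (0*(47/3))*(-4) = 0*(-4) = 0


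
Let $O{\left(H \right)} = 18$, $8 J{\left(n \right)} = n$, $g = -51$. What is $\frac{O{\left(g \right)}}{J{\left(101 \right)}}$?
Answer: $\frac{144}{101} \approx 1.4257$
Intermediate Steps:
$J{\left(n \right)} = \frac{n}{8}$
$\frac{O{\left(g \right)}}{J{\left(101 \right)}} = \frac{18}{\frac{1}{8} \cdot 101} = \frac{18}{\frac{101}{8}} = 18 \cdot \frac{8}{101} = \frac{144}{101}$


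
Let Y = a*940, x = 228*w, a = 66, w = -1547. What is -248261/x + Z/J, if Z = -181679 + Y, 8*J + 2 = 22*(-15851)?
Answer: 8156986253/2365394892 ≈ 3.4485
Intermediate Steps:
J = -87181/2 (J = -¼ + (22*(-15851))/8 = -¼ + (⅛)*(-348722) = -¼ - 174361/4 = -87181/2 ≈ -43591.)
x = -352716 (x = 228*(-1547) = -352716)
Y = 62040 (Y = 66*940 = 62040)
Z = -119639 (Z = -181679 + 62040 = -119639)
-248261/x + Z/J = -248261/(-352716) - 119639/(-87181/2) = -248261*(-1/352716) - 119639*(-2/87181) = 19097/27132 + 239278/87181 = 8156986253/2365394892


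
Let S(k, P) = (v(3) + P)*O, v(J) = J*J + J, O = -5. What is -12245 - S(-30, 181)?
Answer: -11280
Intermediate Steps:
v(J) = J + J² (v(J) = J² + J = J + J²)
S(k, P) = -60 - 5*P (S(k, P) = (3*(1 + 3) + P)*(-5) = (3*4 + P)*(-5) = (12 + P)*(-5) = -60 - 5*P)
-12245 - S(-30, 181) = -12245 - (-60 - 5*181) = -12245 - (-60 - 905) = -12245 - 1*(-965) = -12245 + 965 = -11280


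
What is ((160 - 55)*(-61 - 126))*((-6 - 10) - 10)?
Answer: 510510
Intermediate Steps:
((160 - 55)*(-61 - 126))*((-6 - 10) - 10) = (105*(-187))*(-16 - 10) = -19635*(-26) = 510510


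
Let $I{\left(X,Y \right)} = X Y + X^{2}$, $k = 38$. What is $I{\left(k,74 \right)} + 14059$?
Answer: $18315$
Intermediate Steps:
$I{\left(X,Y \right)} = X^{2} + X Y$
$I{\left(k,74 \right)} + 14059 = 38 \left(38 + 74\right) + 14059 = 38 \cdot 112 + 14059 = 4256 + 14059 = 18315$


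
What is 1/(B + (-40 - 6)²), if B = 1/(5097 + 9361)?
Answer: 14458/30593129 ≈ 0.00047259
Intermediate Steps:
B = 1/14458 ≈ 6.9166e-5
1/(B + (-40 - 6)²) = 1/(1/14458 + (-40 - 6)²) = 1/(1/14458 + (-46)²) = 1/(1/14458 + 2116) = 1/(30593129/14458) = 14458/30593129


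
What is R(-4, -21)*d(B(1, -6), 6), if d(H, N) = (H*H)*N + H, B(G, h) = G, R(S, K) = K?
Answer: -147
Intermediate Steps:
d(H, N) = H + N*H**2 (d(H, N) = H**2*N + H = N*H**2 + H = H + N*H**2)
R(-4, -21)*d(B(1, -6), 6) = -21*(1 + 1*6) = -21*(1 + 6) = -21*7 = -147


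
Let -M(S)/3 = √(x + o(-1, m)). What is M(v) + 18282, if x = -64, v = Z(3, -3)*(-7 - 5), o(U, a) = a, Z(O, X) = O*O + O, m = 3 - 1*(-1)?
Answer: 18282 - 6*I*√15 ≈ 18282.0 - 23.238*I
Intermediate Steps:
m = 4 (m = 3 + 1 = 4)
Z(O, X) = O + O² (Z(O, X) = O² + O = O + O²)
v = -144 (v = (3*(1 + 3))*(-7 - 5) = (3*4)*(-12) = 12*(-12) = -144)
M(S) = -6*I*√15 (M(S) = -3*√(-64 + 4) = -6*I*√15)
M(v) + 18282 = -6*I*√15 + 18282 = 18282 - 6*I*√15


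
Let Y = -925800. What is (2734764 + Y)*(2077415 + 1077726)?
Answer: 5707536483924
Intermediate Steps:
(2734764 + Y)*(2077415 + 1077726) = (2734764 - 925800)*(2077415 + 1077726) = 1808964*3155141 = 5707536483924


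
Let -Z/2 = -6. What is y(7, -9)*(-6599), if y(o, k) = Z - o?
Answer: -32995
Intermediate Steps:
Z = 12 (Z = -2*(-6) = 12)
y(o, k) = 12 - o
y(7, -9)*(-6599) = (12 - 1*7)*(-6599) = (12 - 7)*(-6599) = 5*(-6599) = -32995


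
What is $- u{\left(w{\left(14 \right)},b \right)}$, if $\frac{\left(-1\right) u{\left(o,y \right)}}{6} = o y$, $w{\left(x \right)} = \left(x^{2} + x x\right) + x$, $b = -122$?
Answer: $-297192$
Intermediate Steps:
$w{\left(x \right)} = x + 2 x^{2}$ ($w{\left(x \right)} = \left(x^{2} + x^{2}\right) + x = 2 x^{2} + x = x + 2 x^{2}$)
$u{\left(o,y \right)} = - 6 o y$
$- u{\left(w{\left(14 \right)},b \right)} = - \left(-6\right) 14 \left(1 + 2 \cdot 14\right) \left(-122\right) = - \left(-6\right) 14 \left(1 + 28\right) \left(-122\right) = - \left(-6\right) 14 \cdot 29 \left(-122\right) = - \left(-6\right) 406 \left(-122\right) = \left(-1\right) 297192 = -297192$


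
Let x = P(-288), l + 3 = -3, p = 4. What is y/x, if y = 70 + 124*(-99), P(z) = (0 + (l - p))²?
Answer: -6103/50 ≈ -122.06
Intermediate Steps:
l = -6 (l = -3 - 3 = -6)
P(z) = 100 (P(z) = (0 + (-6 - 1*4))² = (0 + (-6 - 4))² = (0 - 10)² = (-10)² = 100)
y = -12206 (y = 70 - 12276 = -12206)
x = 100
y/x = -12206/100 = -12206*1/100 = -6103/50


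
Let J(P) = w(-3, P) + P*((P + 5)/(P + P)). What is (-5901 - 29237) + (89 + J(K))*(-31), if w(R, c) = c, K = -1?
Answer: -37928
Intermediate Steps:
J(P) = 5/2 + 3*P/2 (J(P) = P + P*((P + 5)/(P + P)) = P + P*((5 + P)/((2*P))) = P + P*((5 + P)*(1/(2*P))) = P + P*((5 + P)/(2*P)) = P + (5/2 + P/2) = 5/2 + 3*P/2)
(-5901 - 29237) + (89 + J(K))*(-31) = (-5901 - 29237) + (89 + (5/2 + (3/2)*(-1)))*(-31) = -35138 + (89 + (5/2 - 3/2))*(-31) = -35138 + (89 + 1)*(-31) = -35138 + 90*(-31) = -35138 - 2790 = -37928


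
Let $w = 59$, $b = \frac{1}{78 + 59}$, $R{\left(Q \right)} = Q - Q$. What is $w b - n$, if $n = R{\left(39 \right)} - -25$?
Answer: $- \frac{3366}{137} \approx -24.569$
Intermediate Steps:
$R{\left(Q \right)} = 0$
$b = \frac{1}{137} \approx 0.0072993$
$n = 25$ ($n = 0 - -25 = 0 + 25 = 25$)
$w b - n = 59 \cdot \frac{1}{137} - 25 = \frac{59}{137} - 25 = - \frac{3366}{137}$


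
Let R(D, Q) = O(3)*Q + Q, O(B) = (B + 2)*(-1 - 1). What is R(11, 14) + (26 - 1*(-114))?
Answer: 14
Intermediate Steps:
O(B) = -4 - 2*B (O(B) = (2 + B)*(-2) = -4 - 2*B)
R(D, Q) = -9*Q (R(D, Q) = (-4 - 2*3)*Q + Q = (-4 - 6)*Q + Q = -10*Q + Q = -9*Q)
R(11, 14) + (26 - 1*(-114)) = -9*14 + (26 - 1*(-114)) = -126 + (26 + 114) = -126 + 140 = 14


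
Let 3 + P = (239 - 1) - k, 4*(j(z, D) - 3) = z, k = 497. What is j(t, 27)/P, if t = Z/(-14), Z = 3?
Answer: -165/14672 ≈ -0.011246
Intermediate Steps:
t = -3/14 (t = 3/(-14) = 3*(-1/14) = -3/14 ≈ -0.21429)
j(z, D) = 3 + z/4
P = -262 (P = -3 + ((239 - 1) - 1*497) = -3 + (238 - 497) = -3 - 259 = -262)
j(t, 27)/P = (3 + (¼)*(-3/14))/(-262) = (3 - 3/56)*(-1/262) = (165/56)*(-1/262) = -165/14672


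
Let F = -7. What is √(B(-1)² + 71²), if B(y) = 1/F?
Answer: √247010/7 ≈ 71.000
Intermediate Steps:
B(y) = -⅐ (B(y) = 1/(-7) = -⅐)
√(B(-1)² + 71²) = √((-⅐)² + 71²) = √(1/49 + 5041) = √(247010/49) = √247010/7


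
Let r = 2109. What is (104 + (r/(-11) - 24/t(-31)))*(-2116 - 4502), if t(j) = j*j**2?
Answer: 190254601518/327701 ≈ 5.8057e+5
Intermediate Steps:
t(j) = j**3
(104 + (r/(-11) - 24/t(-31)))*(-2116 - 4502) = (104 + (2109/(-11) - 24/((-31)**3)))*(-2116 - 4502) = (104 + (2109*(-1/11) - 24/(-29791)))*(-6618) = (104 + (-2109/11 - 24*(-1/29791)))*(-6618) = (104 + (-2109/11 + 24/29791))*(-6618) = (104 - 62828955/327701)*(-6618) = -28748051/327701*(-6618) = 190254601518/327701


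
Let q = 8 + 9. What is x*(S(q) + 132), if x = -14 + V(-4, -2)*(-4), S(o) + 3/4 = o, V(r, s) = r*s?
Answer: -13639/2 ≈ -6819.5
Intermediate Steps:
q = 17
S(o) = -3/4 + o
x = -46 (x = -14 - 4*(-2)*(-4) = -14 + 8*(-4) = -14 - 32 = -46)
x*(S(q) + 132) = -46*((-3/4 + 17) + 132) = -46*(65/4 + 132) = -46*593/4 = -13639/2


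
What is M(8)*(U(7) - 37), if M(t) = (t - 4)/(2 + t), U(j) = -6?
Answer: -86/5 ≈ -17.200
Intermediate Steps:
M(t) = (-4 + t)/(2 + t)
M(8)*(U(7) - 37) = ((-4 + 8)/(2 + 8))*(-6 - 37) = (4/10)*(-43) = ((⅒)*4)*(-43) = (⅖)*(-43) = -86/5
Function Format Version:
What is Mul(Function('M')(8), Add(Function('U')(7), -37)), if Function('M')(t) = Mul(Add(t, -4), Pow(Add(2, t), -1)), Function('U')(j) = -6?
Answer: Rational(-86, 5) ≈ -17.200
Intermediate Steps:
Function('M')(t) = Mul(Pow(Add(2, t), -1), Add(-4, t)) (Function('M')(t) = Mul(Add(-4, t), Pow(Add(2, t), -1)) = Mul(Pow(Add(2, t), -1), Add(-4, t)))
Mul(Function('M')(8), Add(Function('U')(7), -37)) = Mul(Mul(Pow(Add(2, 8), -1), Add(-4, 8)), Add(-6, -37)) = Mul(Mul(Pow(10, -1), 4), -43) = Mul(Mul(Rational(1, 10), 4), -43) = Mul(Rational(2, 5), -43) = Rational(-86, 5)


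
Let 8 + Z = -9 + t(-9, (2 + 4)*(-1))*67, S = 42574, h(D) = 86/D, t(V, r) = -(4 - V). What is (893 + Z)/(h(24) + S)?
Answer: 60/510931 ≈ 0.00011743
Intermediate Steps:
t(V, r) = -4 + V
Z = -888 (Z = -8 + (-9 + (-4 - 9)*67) = -8 + (-9 - 13*67) = -8 + (-9 - 871) = -8 - 880 = -888)
(893 + Z)/(h(24) + S) = (893 - 888)/(86/24 + 42574) = 5/(86*(1/24) + 42574) = 5/(43/12 + 42574) = 5/(510931/12) = 5*(12/510931) = 60/510931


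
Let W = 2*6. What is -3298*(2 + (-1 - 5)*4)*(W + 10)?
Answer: 1596232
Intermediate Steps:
W = 12
-3298*(2 + (-1 - 5)*4)*(W + 10) = -3298*(2 + (-1 - 5)*4)*(12 + 10) = -3298*(2 - 6*4)*22 = -3298*(2 - 24)*22 = -(-72556)*22 = -3298*(-484) = 1596232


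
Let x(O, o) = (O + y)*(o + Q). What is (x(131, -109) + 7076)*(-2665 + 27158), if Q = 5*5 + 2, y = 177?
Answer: -445282740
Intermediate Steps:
Q = 27 (Q = 25 + 2 = 27)
x(O, o) = (27 + o)*(177 + O) (x(O, o) = (O + 177)*(o + 27) = (177 + O)*(27 + o) = (27 + o)*(177 + O))
(x(131, -109) + 7076)*(-2665 + 27158) = ((4779 + 27*131 + 177*(-109) + 131*(-109)) + 7076)*(-2665 + 27158) = ((4779 + 3537 - 19293 - 14279) + 7076)*24493 = (-25256 + 7076)*24493 = -18180*24493 = -445282740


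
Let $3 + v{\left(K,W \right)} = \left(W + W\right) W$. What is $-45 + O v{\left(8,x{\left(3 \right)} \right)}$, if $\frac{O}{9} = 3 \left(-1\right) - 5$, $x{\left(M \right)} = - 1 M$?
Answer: $-1125$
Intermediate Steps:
$x{\left(M \right)} = - M$
$v{\left(K,W \right)} = -3 + 2 W^{2}$ ($v{\left(K,W \right)} = -3 + \left(W + W\right) W = -3 + 2 W W = -3 + 2 W^{2}$)
$O = -72$ ($O = 9 \left(3 \left(-1\right) - 5\right) = 9 \left(-3 - 5\right) = 9 \left(-8\right) = -72$)
$-45 + O v{\left(8,x{\left(3 \right)} \right)} = -45 - 72 \left(-3 + 2 \left(\left(-1\right) 3\right)^{2}\right) = -45 - 72 \left(-3 + 2 \left(-3\right)^{2}\right) = -45 - 72 \left(-3 + 2 \cdot 9\right) = -45 - 72 \left(-3 + 18\right) = -45 - 1080 = -1125$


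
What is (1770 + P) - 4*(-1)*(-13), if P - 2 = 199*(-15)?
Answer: -1265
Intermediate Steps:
P = -2983 (P = 2 + 199*(-15) = 2 - 2985 = -2983)
(1770 + P) - 4*(-1)*(-13) = (1770 - 2983) - 4*(-1)*(-13) = -1213 + 4*(-13) = -1213 - 52 = -1265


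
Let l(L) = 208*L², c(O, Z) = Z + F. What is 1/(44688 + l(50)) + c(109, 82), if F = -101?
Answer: -10729071/564688 ≈ -19.000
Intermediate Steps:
c(O, Z) = -101 + Z (c(O, Z) = Z - 101 = -101 + Z)
1/(44688 + l(50)) + c(109, 82) = 1/(44688 + 208*50²) + (-101 + 82) = 1/(44688 + 208*2500) - 19 = 1/(44688 + 520000) - 19 = 1/564688 - 19 = -10729071/564688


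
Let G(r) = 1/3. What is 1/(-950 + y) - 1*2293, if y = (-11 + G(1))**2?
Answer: -17257127/7526 ≈ -2293.0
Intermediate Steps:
G(r) = 1/3
y = 1024/9 (y = (-11 + 1/3)**2 = (-32/3)**2 = 1024/9 ≈ 113.78)
1/(-950 + y) - 1*2293 = 1/(-950 + 1024/9) - 1*2293 = 1/(-7526/9) - 2293 = -9/7526 - 2293 = -17257127/7526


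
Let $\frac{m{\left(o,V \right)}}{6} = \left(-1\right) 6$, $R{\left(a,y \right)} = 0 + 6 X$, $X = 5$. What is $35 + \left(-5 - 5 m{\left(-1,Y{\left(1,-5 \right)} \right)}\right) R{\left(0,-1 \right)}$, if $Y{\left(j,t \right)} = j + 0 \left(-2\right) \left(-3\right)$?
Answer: $5285$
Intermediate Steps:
$Y{\left(j,t \right)} = j$ ($Y{\left(j,t \right)} = j + 0 \left(-3\right) = j + 0 = j$)
$R{\left(a,y \right)} = 30$ ($R{\left(a,y \right)} = 0 + 6 \cdot 5 = 0 + 30 = 30$)
$m{\left(o,V \right)} = -36$ ($m{\left(o,V \right)} = 6 \left(\left(-1\right) 6\right) = 6 \left(-6\right) = -36$)
$35 + \left(-5 - 5 m{\left(-1,Y{\left(1,-5 \right)} \right)}\right) R{\left(0,-1 \right)} = 35 + \left(-5 - -180\right) 30 = 35 + \left(-5 + 180\right) 30 = 35 + 175 \cdot 30 = 35 + 5250 = 5285$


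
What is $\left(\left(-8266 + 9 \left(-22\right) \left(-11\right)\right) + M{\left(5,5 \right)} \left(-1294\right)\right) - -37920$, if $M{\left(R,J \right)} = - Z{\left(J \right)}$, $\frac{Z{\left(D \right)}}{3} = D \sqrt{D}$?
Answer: $31832 + 19410 \sqrt{5} \approx 75234.0$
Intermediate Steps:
$Z{\left(D \right)} = 3 D^{\frac{3}{2}}$ ($Z{\left(D \right)} = 3 D \sqrt{D} = 3 D^{\frac{3}{2}}$)
$M{\left(R,J \right)} = - 3 J^{\frac{3}{2}}$
$\left(\left(-8266 + 9 \left(-22\right) \left(-11\right)\right) + M{\left(5,5 \right)} \left(-1294\right)\right) - -37920 = \left(\left(-8266 + 9 \left(-22\right) \left(-11\right)\right) + - 3 \cdot 5^{\frac{3}{2}} \left(-1294\right)\right) - -37920 = \left(\left(-8266 - -2178\right) + - 3 \cdot 5 \sqrt{5} \left(-1294\right)\right) + 37920 = \left(\left(-8266 + 2178\right) + - 15 \sqrt{5} \left(-1294\right)\right) + 37920 = \left(-6088 + 19410 \sqrt{5}\right) + 37920 = 31832 + 19410 \sqrt{5}$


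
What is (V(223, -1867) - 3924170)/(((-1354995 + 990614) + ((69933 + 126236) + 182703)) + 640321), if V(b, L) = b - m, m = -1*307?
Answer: -980910/163703 ≈ -5.9920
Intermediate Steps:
m = -307
V(b, L) = 307 + b (V(b, L) = b - 1*(-307) = b + 307 = 307 + b)
(V(223, -1867) - 3924170)/(((-1354995 + 990614) + ((69933 + 126236) + 182703)) + 640321) = ((307 + 223) - 3924170)/(((-1354995 + 990614) + ((69933 + 126236) + 182703)) + 640321) = (530 - 3924170)/((-364381 + (196169 + 182703)) + 640321) = -3923640/((-364381 + 378872) + 640321) = -3923640/(14491 + 640321) = -3923640/654812 = -3923640*1/654812 = -980910/163703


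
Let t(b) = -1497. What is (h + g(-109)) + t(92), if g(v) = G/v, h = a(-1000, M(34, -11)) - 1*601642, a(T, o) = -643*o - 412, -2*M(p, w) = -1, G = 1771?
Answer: -131647747/218 ≈ -6.0389e+5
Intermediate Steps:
M(p, w) = ½ (M(p, w) = -½*(-1) = ½)
a(T, o) = -412 - 643*o
h = -1204751/2 (h = (-412 - 643*½) - 1*601642 = (-412 - 643/2) - 601642 = -1467/2 - 601642 = -1204751/2 ≈ -6.0238e+5)
g(v) = 1771/v
(h + g(-109)) + t(92) = (-1204751/2 + 1771/(-109)) - 1497 = (-1204751/2 + 1771*(-1/109)) - 1497 = (-1204751/2 - 1771/109) - 1497 = -131321401/218 - 1497 = -131647747/218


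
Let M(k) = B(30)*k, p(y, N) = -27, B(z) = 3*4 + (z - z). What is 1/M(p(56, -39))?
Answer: -1/324 ≈ -0.0030864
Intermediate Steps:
B(z) = 12 (B(z) = 12 + 0 = 12)
M(k) = 12*k
1/M(p(56, -39)) = 1/(12*(-27)) = 1/(-324) = -1/324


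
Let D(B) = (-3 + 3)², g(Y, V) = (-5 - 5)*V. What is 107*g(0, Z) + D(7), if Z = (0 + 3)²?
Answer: -9630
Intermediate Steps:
Z = 9 (Z = 3² = 9)
g(Y, V) = -10*V
D(B) = 0 (D(B) = 0² = 0)
107*g(0, Z) + D(7) = 107*(-10*9) + 0 = 107*(-90) + 0 = -9630 + 0 = -9630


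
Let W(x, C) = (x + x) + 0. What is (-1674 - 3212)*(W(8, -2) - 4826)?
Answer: 23501660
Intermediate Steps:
W(x, C) = 2*x (W(x, C) = 2*x + 0 = 2*x)
(-1674 - 3212)*(W(8, -2) - 4826) = (-1674 - 3212)*(2*8 - 4826) = -4886*(16 - 4826) = -4886*(-4810) = 23501660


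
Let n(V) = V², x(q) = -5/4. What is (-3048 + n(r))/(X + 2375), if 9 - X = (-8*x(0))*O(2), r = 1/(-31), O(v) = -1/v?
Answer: -2929127/2295829 ≈ -1.2758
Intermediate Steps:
x(q) = -5/4 (x(q) = -5*¼ = -5/4)
r = -1/31 ≈ -0.032258
X = 14 (X = 9 - (-8*(-5/4))*(-1/2) = 9 - 10*(-1*½) = 9 - 10*(-1)/2 = 9 - 1*(-5) = 9 + 5 = 14)
(-3048 + n(r))/(X + 2375) = (-3048 + (-1/31)²)/(14 + 2375) = (-3048 + 1/961)/2389 = -2929127/961*1/2389 = -2929127/2295829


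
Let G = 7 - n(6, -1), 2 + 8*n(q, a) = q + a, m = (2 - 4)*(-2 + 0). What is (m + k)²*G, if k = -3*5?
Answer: 6413/8 ≈ 801.63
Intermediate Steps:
m = 4 (m = -2*(-2) = 4)
k = -15
n(q, a) = -¼ + a/8 + q/8 (n(q, a) = -¼ + (q + a)/8 = -¼ + (a + q)/8 = -¼ + (a/8 + q/8) = -¼ + a/8 + q/8)
G = 53/8 (G = 7 - (-¼ + (⅛)*(-1) + (⅛)*6) = 7 - (-¼ - ⅛ + ¾) = 7 - 1*3/8 = 7 - 3/8 = 53/8 ≈ 6.6250)
(m + k)²*G = (4 - 15)²*(53/8) = (-11)²*(53/8) = 121*(53/8) = 6413/8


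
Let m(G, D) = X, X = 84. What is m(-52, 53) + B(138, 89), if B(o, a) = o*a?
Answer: 12366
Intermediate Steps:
m(G, D) = 84
B(o, a) = a*o
m(-52, 53) + B(138, 89) = 84 + 89*138 = 84 + 12282 = 12366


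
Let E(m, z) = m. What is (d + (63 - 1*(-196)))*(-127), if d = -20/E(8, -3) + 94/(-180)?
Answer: -1462913/45 ≈ -32509.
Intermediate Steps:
d = -136/45 (d = -20/8 + 94/(-180) = -20*⅛ + 94*(-1/180) = -5/2 - 47/90 = -136/45 ≈ -3.0222)
(d + (63 - 1*(-196)))*(-127) = (-136/45 + (63 - 1*(-196)))*(-127) = (-136/45 + (63 + 196))*(-127) = (-136/45 + 259)*(-127) = (11519/45)*(-127) = -1462913/45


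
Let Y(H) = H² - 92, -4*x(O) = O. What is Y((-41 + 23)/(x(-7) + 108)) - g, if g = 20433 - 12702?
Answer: -1507651199/192721 ≈ -7823.0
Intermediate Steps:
x(O) = -O/4
g = 7731
Y(H) = -92 + H²
Y((-41 + 23)/(x(-7) + 108)) - g = (-92 + ((-41 + 23)/(-¼*(-7) + 108))²) - 1*7731 = (-92 + (-18/(7/4 + 108))²) - 7731 = (-92 + (-18/439/4)²) - 7731 = (-92 + (-18*4/439)²) - 7731 = (-92 + (-72/439)²) - 7731 = (-92 + 5184/192721) - 7731 = -17725148/192721 - 7731 = -1507651199/192721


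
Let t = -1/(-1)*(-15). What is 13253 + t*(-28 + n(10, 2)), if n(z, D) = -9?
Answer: 13808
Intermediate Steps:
t = -15 (t = -1*(-1)*(-15) = 1*(-15) = -15)
13253 + t*(-28 + n(10, 2)) = 13253 - 15*(-28 - 9) = 13253 - 15*(-37) = 13253 + 555 = 13808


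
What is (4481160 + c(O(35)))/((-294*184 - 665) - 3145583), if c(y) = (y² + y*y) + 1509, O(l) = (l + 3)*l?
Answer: -8020469/3200344 ≈ -2.5061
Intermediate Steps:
O(l) = l*(3 + l) (O(l) = (3 + l)*l = l*(3 + l))
c(y) = 1509 + 2*y² (c(y) = (y² + y²) + 1509 = 2*y² + 1509 = 1509 + 2*y²)
(4481160 + c(O(35)))/((-294*184 - 665) - 3145583) = (4481160 + (1509 + 2*(35*(3 + 35))²))/((-294*184 - 665) - 3145583) = (4481160 + (1509 + 2*(35*38)²))/((-54096 - 665) - 3145583) = (4481160 + (1509 + 2*1330²))/(-54761 - 3145583) = (4481160 + (1509 + 2*1768900))/(-3200344) = (4481160 + (1509 + 3537800))*(-1/3200344) = (4481160 + 3539309)*(-1/3200344) = 8020469*(-1/3200344) = -8020469/3200344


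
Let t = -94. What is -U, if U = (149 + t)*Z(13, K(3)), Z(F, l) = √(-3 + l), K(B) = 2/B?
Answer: -55*I*√21/3 ≈ -84.014*I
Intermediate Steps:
U = 55*I*√21/3 (U = (149 - 94)*√(-3 + 2/3) = 55*√(-3 + 2*(⅓)) = 55*√(-3 + ⅔) = 55*√(-7/3) = 55*(I*√21/3) = 55*I*√21/3 ≈ 84.014*I)
-U = -55*I*√21/3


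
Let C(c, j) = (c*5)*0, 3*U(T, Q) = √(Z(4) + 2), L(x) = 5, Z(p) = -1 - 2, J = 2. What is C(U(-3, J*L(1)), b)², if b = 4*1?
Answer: 0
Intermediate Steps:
b = 4
Z(p) = -3
U(T, Q) = I/3 (U(T, Q) = √(-3 + 2)/3 = √(-1)/3 = I/3)
C(c, j) = 0 (C(c, j) = (5*c)*0 = 0)
C(U(-3, J*L(1)), b)² = 0² = 0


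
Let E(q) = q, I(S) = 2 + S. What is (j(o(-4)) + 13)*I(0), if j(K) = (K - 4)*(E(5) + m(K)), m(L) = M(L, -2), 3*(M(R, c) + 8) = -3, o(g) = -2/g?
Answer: 54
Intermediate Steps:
M(R, c) = -9 (M(R, c) = -8 + (⅓)*(-3) = -8 - 1 = -9)
m(L) = -9
j(K) = 16 - 4*K (j(K) = (K - 4)*(5 - 9) = (-4 + K)*(-4) = 16 - 4*K)
(j(o(-4)) + 13)*I(0) = ((16 - (-8)/(-4)) + 13)*(2 + 0) = ((16 - (-8)*(-1)/4) + 13)*2 = ((16 - 4*½) + 13)*2 = ((16 - 2) + 13)*2 = (14 + 13)*2 = 27*2 = 54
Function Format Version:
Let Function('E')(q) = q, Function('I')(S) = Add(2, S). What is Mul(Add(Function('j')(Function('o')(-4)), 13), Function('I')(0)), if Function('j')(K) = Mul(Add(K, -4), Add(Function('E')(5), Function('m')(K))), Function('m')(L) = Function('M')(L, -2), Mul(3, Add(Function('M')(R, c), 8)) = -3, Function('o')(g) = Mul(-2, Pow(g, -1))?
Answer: 54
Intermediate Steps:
Function('M')(R, c) = -9 (Function('M')(R, c) = Add(-8, Mul(Rational(1, 3), -3)) = Add(-8, -1) = -9)
Function('m')(L) = -9
Function('j')(K) = Add(16, Mul(-4, K)) (Function('j')(K) = Mul(Add(K, -4), Add(5, -9)) = Mul(Add(-4, K), -4) = Add(16, Mul(-4, K)))
Mul(Add(Function('j')(Function('o')(-4)), 13), Function('I')(0)) = Mul(Add(Add(16, Mul(-4, Mul(-2, Pow(-4, -1)))), 13), Add(2, 0)) = Mul(Add(Add(16, Mul(-4, Mul(-2, Rational(-1, 4)))), 13), 2) = Mul(Add(Add(16, Mul(-4, Rational(1, 2))), 13), 2) = Mul(Add(Add(16, -2), 13), 2) = Mul(Add(14, 13), 2) = Mul(27, 2) = 54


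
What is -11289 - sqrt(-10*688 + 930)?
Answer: -11289 - 5*I*sqrt(238) ≈ -11289.0 - 77.136*I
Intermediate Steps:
-11289 - sqrt(-10*688 + 930) = -11289 - sqrt(-6880 + 930) = -11289 - sqrt(-5950) = -11289 - 5*I*sqrt(238)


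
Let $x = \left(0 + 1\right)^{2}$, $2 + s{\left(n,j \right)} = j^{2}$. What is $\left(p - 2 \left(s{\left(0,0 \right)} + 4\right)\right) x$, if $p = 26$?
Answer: $22$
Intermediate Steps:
$s{\left(n,j \right)} = -2 + j^{2}$
$x = 1$ ($x = 1^{2} = 1$)
$\left(p - 2 \left(s{\left(0,0 \right)} + 4\right)\right) x = \left(26 - 2 \left(\left(-2 + 0^{2}\right) + 4\right)\right) 1 = \left(26 - 2 \left(\left(-2 + 0\right) + 4\right)\right) 1 = \left(26 - 2 \left(-2 + 4\right)\right) 1 = \left(26 - 4\right) 1 = 22 \cdot 1 = 22$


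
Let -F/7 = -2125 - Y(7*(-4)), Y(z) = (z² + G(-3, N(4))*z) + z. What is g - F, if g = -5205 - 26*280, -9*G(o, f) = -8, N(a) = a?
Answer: -292300/9 ≈ -32478.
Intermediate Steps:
G(o, f) = 8/9 (G(o, f) = -⅑*(-8) = 8/9)
Y(z) = z² + 17*z/9 (Y(z) = (z² + 8*z/9) + z = z² + 17*z/9)
g = -12485 (g = -5205 - 7280 = -12485)
F = 179935/9 (F = -7*(-2125 - 7*(-4)*(17 + 9*(7*(-4)))/9) = -7*(-2125 - (-28)*(17 + 9*(-28))/9) = -7*(-2125 - (-28)*(17 - 252)/9) = -7*(-2125 - (-28)*(-235)/9) = -7*(-2125 - 1*6580/9) = -7*(-2125 - 6580/9) = -7*(-25705/9) = 179935/9 ≈ 19993.)
g - F = -12485 - 1*179935/9 = -12485 - 179935/9 = -292300/9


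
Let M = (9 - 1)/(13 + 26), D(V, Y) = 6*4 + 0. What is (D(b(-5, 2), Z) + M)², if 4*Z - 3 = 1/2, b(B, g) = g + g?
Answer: 891136/1521 ≈ 585.89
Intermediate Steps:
b(B, g) = 2*g
Z = 7/8 (Z = ¾ + (¼)/2 = ¾ + (¼)*(½) = ¾ + ⅛ = 7/8 ≈ 0.87500)
D(V, Y) = 24 (D(V, Y) = 24 + 0 = 24)
M = 8/39 ≈ 0.20513
(D(b(-5, 2), Z) + M)² = (24 + 8/39)² = (944/39)² = 891136/1521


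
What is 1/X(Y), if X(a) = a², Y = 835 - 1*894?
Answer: 1/3481 ≈ 0.00028727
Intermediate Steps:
Y = -59 (Y = 835 - 894 = -59)
1/X(Y) = 1/((-59)²) = 1/3481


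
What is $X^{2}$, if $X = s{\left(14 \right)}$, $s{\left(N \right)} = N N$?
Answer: $38416$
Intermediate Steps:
$s{\left(N \right)} = N^{2}$
$X = 196$ ($X = 14^{2} = 196$)
$X^{2} = 196^{2} = 38416$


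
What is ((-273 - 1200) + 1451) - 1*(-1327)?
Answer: 1305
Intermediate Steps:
((-273 - 1200) + 1451) - 1*(-1327) = (-1473 + 1451) + 1327 = -22 + 1327 = 1305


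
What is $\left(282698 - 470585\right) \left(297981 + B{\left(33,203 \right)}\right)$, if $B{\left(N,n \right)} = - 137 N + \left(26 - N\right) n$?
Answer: $-54870331593$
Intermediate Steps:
$B{\left(N,n \right)} = - 137 N + n \left(26 - N\right)$
$\left(282698 - 470585\right) \left(297981 + B{\left(33,203 \right)}\right) = \left(282698 - 470585\right) \left(297981 - \left(-757 + 6699\right)\right) = - 187887 \left(297981 - 5942\right) = \left(-187887\right) 292039 = -54870331593$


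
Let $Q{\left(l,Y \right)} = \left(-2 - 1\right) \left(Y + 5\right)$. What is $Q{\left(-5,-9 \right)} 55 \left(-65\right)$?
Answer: $-42900$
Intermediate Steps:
$Q{\left(l,Y \right)} = -15 - 3 Y$ ($Q{\left(l,Y \right)} = - 3 \left(5 + Y\right) = -15 - 3 Y$)
$Q{\left(-5,-9 \right)} 55 \left(-65\right) = \left(-15 - -27\right) 55 \left(-65\right) = \left(-15 + 27\right) 55 \left(-65\right) = 12 \cdot 55 \left(-65\right) = 660 \left(-65\right) = -42900$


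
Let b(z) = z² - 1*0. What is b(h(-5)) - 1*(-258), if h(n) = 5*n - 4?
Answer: 1099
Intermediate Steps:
h(n) = -4 + 5*n
b(z) = z² (b(z) = z² + 0 = z²)
b(h(-5)) - 1*(-258) = (-4 + 5*(-5))² - 1*(-258) = (-4 - 25)² + 258 = (-29)² + 258 = 841 + 258 = 1099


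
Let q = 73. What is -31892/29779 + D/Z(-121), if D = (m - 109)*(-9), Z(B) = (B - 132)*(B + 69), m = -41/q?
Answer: -14242571059/14299697126 ≈ -0.99601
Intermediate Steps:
m = -41/73 ≈ -0.56164
Z(B) = (-132 + B)*(69 + B)
D = 71982/73 (D = (-41/73 - 109)*(-9) = -7998/73*(-9) = 71982/73 ≈ 986.05)
-31892/29779 + D/Z(-121) = -31892/29779 + 71982/(73*(-9108 + (-121)**2 - 63*(-121))) = -31892*1/29779 + 71982/(73*(-9108 + 14641 + 7623)) = -31892/29779 + (71982/73)/13156 = -31892/29779 + (71982/73)*(1/13156) = -31892/29779 + 35991/480194 = -14242571059/14299697126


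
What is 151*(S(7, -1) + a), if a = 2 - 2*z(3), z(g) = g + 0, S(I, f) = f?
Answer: -755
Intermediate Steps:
z(g) = g
a = -4 (a = 2 - 2*3 = 2 - 6 = -4)
151*(S(7, -1) + a) = 151*(-1 - 4) = 151*(-5) = -755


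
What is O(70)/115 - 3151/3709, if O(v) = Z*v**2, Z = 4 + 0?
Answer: 14466807/85307 ≈ 169.59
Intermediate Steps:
Z = 4
O(v) = 4*v**2
O(70)/115 - 3151/3709 = (4*70**2)/115 - 3151/3709 = (4*4900)*(1/115) - 3151*1/3709 = 19600*(1/115) - 3151/3709 = 3920/23 - 3151/3709 = 14466807/85307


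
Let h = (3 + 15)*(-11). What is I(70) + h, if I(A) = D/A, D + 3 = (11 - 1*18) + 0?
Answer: -1387/7 ≈ -198.14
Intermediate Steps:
D = -10 (D = -3 + ((11 - 1*18) + 0) = -3 + ((11 - 18) + 0) = -3 + (-7 + 0) = -3 - 7 = -10)
I(A) = -10/A
h = -198 (h = 18*(-11) = -198)
I(70) + h = -10/70 - 198 = -10*1/70 - 198 = -1/7 - 198 = -1387/7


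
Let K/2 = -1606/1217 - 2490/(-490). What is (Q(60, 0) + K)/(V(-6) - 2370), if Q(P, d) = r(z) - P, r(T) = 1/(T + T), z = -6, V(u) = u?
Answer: 37611257/1700256096 ≈ 0.022121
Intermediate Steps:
K = 448678/59633 (K = 2*(-1606/1217 - 2490/(-490)) = 2*(-1606*1/1217 - 2490*(-1/490)) = 2*(-1606/1217 + 249/49) = 2*(224339/59633) = 448678/59633 ≈ 7.5240)
r(T) = 1/(2*T)
Q(P, d) = -1/12 - P (Q(P, d) = (½)/(-6) - P = (½)*(-⅙) - P = -1/12 - P)
(Q(60, 0) + K)/(V(-6) - 2370) = ((-1/12 - 1*60) + 448678/59633)/(-6 - 2370) = ((-1/12 - 60) + 448678/59633)/(-2376) = (-721/12 + 448678/59633)*(-1/2376) = -37611257/715596*(-1/2376) = 37611257/1700256096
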